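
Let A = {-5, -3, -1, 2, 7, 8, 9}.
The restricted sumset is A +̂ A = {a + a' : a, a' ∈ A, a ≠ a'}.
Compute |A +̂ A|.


Restricted sumset: A +̂ A = {a + a' : a ∈ A, a' ∈ A, a ≠ a'}.
Equivalently, take A + A and drop any sum 2a that is achievable ONLY as a + a for a ∈ A (i.e. sums representable only with equal summands).
Enumerate pairs (a, a') with a < a' (symmetric, so each unordered pair gives one sum; this covers all a ≠ a'):
  -5 + -3 = -8
  -5 + -1 = -6
  -5 + 2 = -3
  -5 + 7 = 2
  -5 + 8 = 3
  -5 + 9 = 4
  -3 + -1 = -4
  -3 + 2 = -1
  -3 + 7 = 4
  -3 + 8 = 5
  -3 + 9 = 6
  -1 + 2 = 1
  -1 + 7 = 6
  -1 + 8 = 7
  -1 + 9 = 8
  2 + 7 = 9
  2 + 8 = 10
  2 + 9 = 11
  7 + 8 = 15
  7 + 9 = 16
  8 + 9 = 17
Collected distinct sums: {-8, -6, -4, -3, -1, 1, 2, 3, 4, 5, 6, 7, 8, 9, 10, 11, 15, 16, 17}
|A +̂ A| = 19
(Reference bound: |A +̂ A| ≥ 2|A| - 3 for |A| ≥ 2, with |A| = 7 giving ≥ 11.)

|A +̂ A| = 19


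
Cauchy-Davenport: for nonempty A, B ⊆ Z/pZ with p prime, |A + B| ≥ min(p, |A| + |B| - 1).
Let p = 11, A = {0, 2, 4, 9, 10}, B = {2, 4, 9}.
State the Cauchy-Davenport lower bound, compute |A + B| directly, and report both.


Cauchy-Davenport: |A + B| ≥ min(p, |A| + |B| - 1) for A, B nonempty in Z/pZ.
|A| = 5, |B| = 3, p = 11.
CD lower bound = min(11, 5 + 3 - 1) = min(11, 7) = 7.
Compute A + B mod 11 directly:
a = 0: 0+2=2, 0+4=4, 0+9=9
a = 2: 2+2=4, 2+4=6, 2+9=0
a = 4: 4+2=6, 4+4=8, 4+9=2
a = 9: 9+2=0, 9+4=2, 9+9=7
a = 10: 10+2=1, 10+4=3, 10+9=8
A + B = {0, 1, 2, 3, 4, 6, 7, 8, 9}, so |A + B| = 9.
Verify: 9 ≥ 7? Yes ✓.

CD lower bound = 7, actual |A + B| = 9.


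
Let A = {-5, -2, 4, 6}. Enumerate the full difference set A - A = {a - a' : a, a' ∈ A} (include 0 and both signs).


A - A = {a - a' : a, a' ∈ A}.
Compute a - a' for each ordered pair (a, a'):
a = -5: -5--5=0, -5--2=-3, -5-4=-9, -5-6=-11
a = -2: -2--5=3, -2--2=0, -2-4=-6, -2-6=-8
a = 4: 4--5=9, 4--2=6, 4-4=0, 4-6=-2
a = 6: 6--5=11, 6--2=8, 6-4=2, 6-6=0
Collecting distinct values (and noting 0 appears from a-a):
A - A = {-11, -9, -8, -6, -3, -2, 0, 2, 3, 6, 8, 9, 11}
|A - A| = 13

A - A = {-11, -9, -8, -6, -3, -2, 0, 2, 3, 6, 8, 9, 11}


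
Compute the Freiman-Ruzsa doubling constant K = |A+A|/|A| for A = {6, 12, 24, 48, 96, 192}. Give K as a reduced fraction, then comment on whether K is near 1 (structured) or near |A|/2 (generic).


|A| = 6.
Compute A + A by enumerating all 36 pairs.
A + A = {12, 18, 24, 30, 36, 48, 54, 60, 72, 96, 102, 108, 120, 144, 192, 198, 204, 216, 240, 288, 384}, so |A + A| = 21.
K = |A + A| / |A| = 21/6 = 7/2 ≈ 3.5000.
Reference: AP of size 6 gives K = 11/6 ≈ 1.8333; a fully generic set of size 6 gives K ≈ 3.5000.

|A| = 6, |A + A| = 21, K = 21/6 = 7/2.


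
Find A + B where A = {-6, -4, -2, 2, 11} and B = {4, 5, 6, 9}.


A + B = {a + b : a ∈ A, b ∈ B}.
Enumerate all |A|·|B| = 5·4 = 20 pairs (a, b) and collect distinct sums.
a = -6: -6+4=-2, -6+5=-1, -6+6=0, -6+9=3
a = -4: -4+4=0, -4+5=1, -4+6=2, -4+9=5
a = -2: -2+4=2, -2+5=3, -2+6=4, -2+9=7
a = 2: 2+4=6, 2+5=7, 2+6=8, 2+9=11
a = 11: 11+4=15, 11+5=16, 11+6=17, 11+9=20
Collecting distinct sums: A + B = {-2, -1, 0, 1, 2, 3, 4, 5, 6, 7, 8, 11, 15, 16, 17, 20}
|A + B| = 16

A + B = {-2, -1, 0, 1, 2, 3, 4, 5, 6, 7, 8, 11, 15, 16, 17, 20}


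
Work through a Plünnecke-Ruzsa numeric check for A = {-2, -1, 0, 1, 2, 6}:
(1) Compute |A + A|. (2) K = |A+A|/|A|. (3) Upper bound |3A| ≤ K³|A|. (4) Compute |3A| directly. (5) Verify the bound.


|A| = 6.
Step 1: Compute A + A by enumerating all 36 pairs.
A + A = {-4, -3, -2, -1, 0, 1, 2, 3, 4, 5, 6, 7, 8, 12}, so |A + A| = 14.
Step 2: Doubling constant K = |A + A|/|A| = 14/6 = 14/6 ≈ 2.3333.
Step 3: Plünnecke-Ruzsa gives |3A| ≤ K³·|A| = (2.3333)³ · 6 ≈ 76.2222.
Step 4: Compute 3A = A + A + A directly by enumerating all triples (a,b,c) ∈ A³; |3A| = 22.
Step 5: Check 22 ≤ 76.2222? Yes ✓.

K = 14/6, Plünnecke-Ruzsa bound K³|A| ≈ 76.2222, |3A| = 22, inequality holds.


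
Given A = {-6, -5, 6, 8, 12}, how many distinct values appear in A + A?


A + A = {a + a' : a, a' ∈ A}; |A| = 5.
General bounds: 2|A| - 1 ≤ |A + A| ≤ |A|(|A|+1)/2, i.e. 9 ≤ |A + A| ≤ 15.
Lower bound 2|A|-1 is attained iff A is an arithmetic progression.
Enumerate sums a + a' for a ≤ a' (symmetric, so this suffices):
a = -6: -6+-6=-12, -6+-5=-11, -6+6=0, -6+8=2, -6+12=6
a = -5: -5+-5=-10, -5+6=1, -5+8=3, -5+12=7
a = 6: 6+6=12, 6+8=14, 6+12=18
a = 8: 8+8=16, 8+12=20
a = 12: 12+12=24
Distinct sums: {-12, -11, -10, 0, 1, 2, 3, 6, 7, 12, 14, 16, 18, 20, 24}
|A + A| = 15

|A + A| = 15


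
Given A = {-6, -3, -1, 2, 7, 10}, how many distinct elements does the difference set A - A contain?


A - A = {a - a' : a, a' ∈ A}; |A| = 6.
Bounds: 2|A|-1 ≤ |A - A| ≤ |A|² - |A| + 1, i.e. 11 ≤ |A - A| ≤ 31.
Note: 0 ∈ A - A always (from a - a). The set is symmetric: if d ∈ A - A then -d ∈ A - A.
Enumerate nonzero differences d = a - a' with a > a' (then include -d):
Positive differences: {2, 3, 5, 8, 10, 11, 13, 16}
Full difference set: {0} ∪ (positive diffs) ∪ (negative diffs).
|A - A| = 1 + 2·8 = 17 (matches direct enumeration: 17).

|A - A| = 17


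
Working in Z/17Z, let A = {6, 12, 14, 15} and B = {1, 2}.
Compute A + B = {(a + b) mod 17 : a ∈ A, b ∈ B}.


Work in Z/17Z: reduce every sum a + b modulo 17.
Enumerate all 8 pairs:
a = 6: 6+1=7, 6+2=8
a = 12: 12+1=13, 12+2=14
a = 14: 14+1=15, 14+2=16
a = 15: 15+1=16, 15+2=0
Distinct residues collected: {0, 7, 8, 13, 14, 15, 16}
|A + B| = 7 (out of 17 total residues).

A + B = {0, 7, 8, 13, 14, 15, 16}


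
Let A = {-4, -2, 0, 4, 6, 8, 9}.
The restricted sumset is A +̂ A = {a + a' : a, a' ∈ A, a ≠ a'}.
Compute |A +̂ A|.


Restricted sumset: A +̂ A = {a + a' : a ∈ A, a' ∈ A, a ≠ a'}.
Equivalently, take A + A and drop any sum 2a that is achievable ONLY as a + a for a ∈ A (i.e. sums representable only with equal summands).
Enumerate pairs (a, a') with a < a' (symmetric, so each unordered pair gives one sum; this covers all a ≠ a'):
  -4 + -2 = -6
  -4 + 0 = -4
  -4 + 4 = 0
  -4 + 6 = 2
  -4 + 8 = 4
  -4 + 9 = 5
  -2 + 0 = -2
  -2 + 4 = 2
  -2 + 6 = 4
  -2 + 8 = 6
  -2 + 9 = 7
  0 + 4 = 4
  0 + 6 = 6
  0 + 8 = 8
  0 + 9 = 9
  4 + 6 = 10
  4 + 8 = 12
  4 + 9 = 13
  6 + 8 = 14
  6 + 9 = 15
  8 + 9 = 17
Collected distinct sums: {-6, -4, -2, 0, 2, 4, 5, 6, 7, 8, 9, 10, 12, 13, 14, 15, 17}
|A +̂ A| = 17
(Reference bound: |A +̂ A| ≥ 2|A| - 3 for |A| ≥ 2, with |A| = 7 giving ≥ 11.)

|A +̂ A| = 17


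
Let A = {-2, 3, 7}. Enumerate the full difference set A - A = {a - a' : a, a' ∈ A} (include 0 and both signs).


A - A = {a - a' : a, a' ∈ A}.
Compute a - a' for each ordered pair (a, a'):
a = -2: -2--2=0, -2-3=-5, -2-7=-9
a = 3: 3--2=5, 3-3=0, 3-7=-4
a = 7: 7--2=9, 7-3=4, 7-7=0
Collecting distinct values (and noting 0 appears from a-a):
A - A = {-9, -5, -4, 0, 4, 5, 9}
|A - A| = 7

A - A = {-9, -5, -4, 0, 4, 5, 9}


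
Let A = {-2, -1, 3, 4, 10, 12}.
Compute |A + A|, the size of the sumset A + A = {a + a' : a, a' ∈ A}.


A + A = {a + a' : a, a' ∈ A}; |A| = 6.
General bounds: 2|A| - 1 ≤ |A + A| ≤ |A|(|A|+1)/2, i.e. 11 ≤ |A + A| ≤ 21.
Lower bound 2|A|-1 is attained iff A is an arithmetic progression.
Enumerate sums a + a' for a ≤ a' (symmetric, so this suffices):
a = -2: -2+-2=-4, -2+-1=-3, -2+3=1, -2+4=2, -2+10=8, -2+12=10
a = -1: -1+-1=-2, -1+3=2, -1+4=3, -1+10=9, -1+12=11
a = 3: 3+3=6, 3+4=7, 3+10=13, 3+12=15
a = 4: 4+4=8, 4+10=14, 4+12=16
a = 10: 10+10=20, 10+12=22
a = 12: 12+12=24
Distinct sums: {-4, -3, -2, 1, 2, 3, 6, 7, 8, 9, 10, 11, 13, 14, 15, 16, 20, 22, 24}
|A + A| = 19

|A + A| = 19


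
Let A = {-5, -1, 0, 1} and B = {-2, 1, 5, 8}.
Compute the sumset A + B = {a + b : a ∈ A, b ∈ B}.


A + B = {a + b : a ∈ A, b ∈ B}.
Enumerate all |A|·|B| = 4·4 = 16 pairs (a, b) and collect distinct sums.
a = -5: -5+-2=-7, -5+1=-4, -5+5=0, -5+8=3
a = -1: -1+-2=-3, -1+1=0, -1+5=4, -1+8=7
a = 0: 0+-2=-2, 0+1=1, 0+5=5, 0+8=8
a = 1: 1+-2=-1, 1+1=2, 1+5=6, 1+8=9
Collecting distinct sums: A + B = {-7, -4, -3, -2, -1, 0, 1, 2, 3, 4, 5, 6, 7, 8, 9}
|A + B| = 15

A + B = {-7, -4, -3, -2, -1, 0, 1, 2, 3, 4, 5, 6, 7, 8, 9}


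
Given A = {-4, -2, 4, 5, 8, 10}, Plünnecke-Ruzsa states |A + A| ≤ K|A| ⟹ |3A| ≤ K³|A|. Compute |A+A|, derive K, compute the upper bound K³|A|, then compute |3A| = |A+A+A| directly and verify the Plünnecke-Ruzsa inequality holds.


|A| = 6.
Step 1: Compute A + A by enumerating all 36 pairs.
A + A = {-8, -6, -4, 0, 1, 2, 3, 4, 6, 8, 9, 10, 12, 13, 14, 15, 16, 18, 20}, so |A + A| = 19.
Step 2: Doubling constant K = |A + A|/|A| = 19/6 = 19/6 ≈ 3.1667.
Step 3: Plünnecke-Ruzsa gives |3A| ≤ K³·|A| = (3.1667)³ · 6 ≈ 190.5278.
Step 4: Compute 3A = A + A + A directly by enumerating all triples (a,b,c) ∈ A³; |3A| = 36.
Step 5: Check 36 ≤ 190.5278? Yes ✓.

K = 19/6, Plünnecke-Ruzsa bound K³|A| ≈ 190.5278, |3A| = 36, inequality holds.


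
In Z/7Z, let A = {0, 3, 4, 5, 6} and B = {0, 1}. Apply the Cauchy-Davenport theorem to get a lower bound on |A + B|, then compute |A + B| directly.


Cauchy-Davenport: |A + B| ≥ min(p, |A| + |B| - 1) for A, B nonempty in Z/pZ.
|A| = 5, |B| = 2, p = 7.
CD lower bound = min(7, 5 + 2 - 1) = min(7, 6) = 6.
Compute A + B mod 7 directly:
a = 0: 0+0=0, 0+1=1
a = 3: 3+0=3, 3+1=4
a = 4: 4+0=4, 4+1=5
a = 5: 5+0=5, 5+1=6
a = 6: 6+0=6, 6+1=0
A + B = {0, 1, 3, 4, 5, 6}, so |A + B| = 6.
Verify: 6 ≥ 6? Yes ✓.

CD lower bound = 6, actual |A + B| = 6.


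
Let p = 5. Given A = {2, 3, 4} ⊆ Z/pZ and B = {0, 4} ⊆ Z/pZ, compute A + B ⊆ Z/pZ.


Work in Z/5Z: reduce every sum a + b modulo 5.
Enumerate all 6 pairs:
a = 2: 2+0=2, 2+4=1
a = 3: 3+0=3, 3+4=2
a = 4: 4+0=4, 4+4=3
Distinct residues collected: {1, 2, 3, 4}
|A + B| = 4 (out of 5 total residues).

A + B = {1, 2, 3, 4}


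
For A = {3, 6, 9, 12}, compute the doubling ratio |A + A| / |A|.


|A| = 4.
Compute A + A by enumerating all 16 pairs.
A + A = {6, 9, 12, 15, 18, 21, 24}, so |A + A| = 7.
K = |A + A| / |A| = 7/4 (already in lowest terms) ≈ 1.7500.
Reference: AP of size 4 gives K = 7/4 ≈ 1.7500; a fully generic set of size 4 gives K ≈ 2.5000.

|A| = 4, |A + A| = 7, K = 7/4.


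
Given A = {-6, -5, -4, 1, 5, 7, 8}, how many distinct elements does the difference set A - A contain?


A - A = {a - a' : a, a' ∈ A}; |A| = 7.
Bounds: 2|A|-1 ≤ |A - A| ≤ |A|² - |A| + 1, i.e. 13 ≤ |A - A| ≤ 43.
Note: 0 ∈ A - A always (from a - a). The set is symmetric: if d ∈ A - A then -d ∈ A - A.
Enumerate nonzero differences d = a - a' with a > a' (then include -d):
Positive differences: {1, 2, 3, 4, 5, 6, 7, 9, 10, 11, 12, 13, 14}
Full difference set: {0} ∪ (positive diffs) ∪ (negative diffs).
|A - A| = 1 + 2·13 = 27 (matches direct enumeration: 27).

|A - A| = 27


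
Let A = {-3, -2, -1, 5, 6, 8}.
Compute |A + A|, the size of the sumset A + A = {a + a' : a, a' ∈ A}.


A + A = {a + a' : a, a' ∈ A}; |A| = 6.
General bounds: 2|A| - 1 ≤ |A + A| ≤ |A|(|A|+1)/2, i.e. 11 ≤ |A + A| ≤ 21.
Lower bound 2|A|-1 is attained iff A is an arithmetic progression.
Enumerate sums a + a' for a ≤ a' (symmetric, so this suffices):
a = -3: -3+-3=-6, -3+-2=-5, -3+-1=-4, -3+5=2, -3+6=3, -3+8=5
a = -2: -2+-2=-4, -2+-1=-3, -2+5=3, -2+6=4, -2+8=6
a = -1: -1+-1=-2, -1+5=4, -1+6=5, -1+8=7
a = 5: 5+5=10, 5+6=11, 5+8=13
a = 6: 6+6=12, 6+8=14
a = 8: 8+8=16
Distinct sums: {-6, -5, -4, -3, -2, 2, 3, 4, 5, 6, 7, 10, 11, 12, 13, 14, 16}
|A + A| = 17

|A + A| = 17


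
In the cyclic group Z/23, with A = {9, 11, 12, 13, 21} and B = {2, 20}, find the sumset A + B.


Work in Z/23Z: reduce every sum a + b modulo 23.
Enumerate all 10 pairs:
a = 9: 9+2=11, 9+20=6
a = 11: 11+2=13, 11+20=8
a = 12: 12+2=14, 12+20=9
a = 13: 13+2=15, 13+20=10
a = 21: 21+2=0, 21+20=18
Distinct residues collected: {0, 6, 8, 9, 10, 11, 13, 14, 15, 18}
|A + B| = 10 (out of 23 total residues).

A + B = {0, 6, 8, 9, 10, 11, 13, 14, 15, 18}


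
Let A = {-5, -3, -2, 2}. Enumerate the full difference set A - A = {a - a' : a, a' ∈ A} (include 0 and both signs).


A - A = {a - a' : a, a' ∈ A}.
Compute a - a' for each ordered pair (a, a'):
a = -5: -5--5=0, -5--3=-2, -5--2=-3, -5-2=-7
a = -3: -3--5=2, -3--3=0, -3--2=-1, -3-2=-5
a = -2: -2--5=3, -2--3=1, -2--2=0, -2-2=-4
a = 2: 2--5=7, 2--3=5, 2--2=4, 2-2=0
Collecting distinct values (and noting 0 appears from a-a):
A - A = {-7, -5, -4, -3, -2, -1, 0, 1, 2, 3, 4, 5, 7}
|A - A| = 13

A - A = {-7, -5, -4, -3, -2, -1, 0, 1, 2, 3, 4, 5, 7}


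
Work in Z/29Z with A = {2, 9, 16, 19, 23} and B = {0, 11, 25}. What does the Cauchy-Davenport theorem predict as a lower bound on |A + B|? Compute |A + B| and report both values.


Cauchy-Davenport: |A + B| ≥ min(p, |A| + |B| - 1) for A, B nonempty in Z/pZ.
|A| = 5, |B| = 3, p = 29.
CD lower bound = min(29, 5 + 3 - 1) = min(29, 7) = 7.
Compute A + B mod 29 directly:
a = 2: 2+0=2, 2+11=13, 2+25=27
a = 9: 9+0=9, 9+11=20, 9+25=5
a = 16: 16+0=16, 16+11=27, 16+25=12
a = 19: 19+0=19, 19+11=1, 19+25=15
a = 23: 23+0=23, 23+11=5, 23+25=19
A + B = {1, 2, 5, 9, 12, 13, 15, 16, 19, 20, 23, 27}, so |A + B| = 12.
Verify: 12 ≥ 7? Yes ✓.

CD lower bound = 7, actual |A + B| = 12.


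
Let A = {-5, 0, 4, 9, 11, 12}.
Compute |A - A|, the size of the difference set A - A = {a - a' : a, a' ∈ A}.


A - A = {a - a' : a, a' ∈ A}; |A| = 6.
Bounds: 2|A|-1 ≤ |A - A| ≤ |A|² - |A| + 1, i.e. 11 ≤ |A - A| ≤ 31.
Note: 0 ∈ A - A always (from a - a). The set is symmetric: if d ∈ A - A then -d ∈ A - A.
Enumerate nonzero differences d = a - a' with a > a' (then include -d):
Positive differences: {1, 2, 3, 4, 5, 7, 8, 9, 11, 12, 14, 16, 17}
Full difference set: {0} ∪ (positive diffs) ∪ (negative diffs).
|A - A| = 1 + 2·13 = 27 (matches direct enumeration: 27).

|A - A| = 27


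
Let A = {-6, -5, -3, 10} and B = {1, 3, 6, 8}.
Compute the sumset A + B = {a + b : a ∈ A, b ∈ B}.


A + B = {a + b : a ∈ A, b ∈ B}.
Enumerate all |A|·|B| = 4·4 = 16 pairs (a, b) and collect distinct sums.
a = -6: -6+1=-5, -6+3=-3, -6+6=0, -6+8=2
a = -5: -5+1=-4, -5+3=-2, -5+6=1, -5+8=3
a = -3: -3+1=-2, -3+3=0, -3+6=3, -3+8=5
a = 10: 10+1=11, 10+3=13, 10+6=16, 10+8=18
Collecting distinct sums: A + B = {-5, -4, -3, -2, 0, 1, 2, 3, 5, 11, 13, 16, 18}
|A + B| = 13

A + B = {-5, -4, -3, -2, 0, 1, 2, 3, 5, 11, 13, 16, 18}


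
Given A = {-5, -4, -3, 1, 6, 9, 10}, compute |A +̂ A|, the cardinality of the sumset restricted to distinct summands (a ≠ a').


Restricted sumset: A +̂ A = {a + a' : a ∈ A, a' ∈ A, a ≠ a'}.
Equivalently, take A + A and drop any sum 2a that is achievable ONLY as a + a for a ∈ A (i.e. sums representable only with equal summands).
Enumerate pairs (a, a') with a < a' (symmetric, so each unordered pair gives one sum; this covers all a ≠ a'):
  -5 + -4 = -9
  -5 + -3 = -8
  -5 + 1 = -4
  -5 + 6 = 1
  -5 + 9 = 4
  -5 + 10 = 5
  -4 + -3 = -7
  -4 + 1 = -3
  -4 + 6 = 2
  -4 + 9 = 5
  -4 + 10 = 6
  -3 + 1 = -2
  -3 + 6 = 3
  -3 + 9 = 6
  -3 + 10 = 7
  1 + 6 = 7
  1 + 9 = 10
  1 + 10 = 11
  6 + 9 = 15
  6 + 10 = 16
  9 + 10 = 19
Collected distinct sums: {-9, -8, -7, -4, -3, -2, 1, 2, 3, 4, 5, 6, 7, 10, 11, 15, 16, 19}
|A +̂ A| = 18
(Reference bound: |A +̂ A| ≥ 2|A| - 3 for |A| ≥ 2, with |A| = 7 giving ≥ 11.)

|A +̂ A| = 18


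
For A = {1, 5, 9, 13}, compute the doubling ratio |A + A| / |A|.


|A| = 4.
Compute A + A by enumerating all 16 pairs.
A + A = {2, 6, 10, 14, 18, 22, 26}, so |A + A| = 7.
K = |A + A| / |A| = 7/4 (already in lowest terms) ≈ 1.7500.
Reference: AP of size 4 gives K = 7/4 ≈ 1.7500; a fully generic set of size 4 gives K ≈ 2.5000.

|A| = 4, |A + A| = 7, K = 7/4.


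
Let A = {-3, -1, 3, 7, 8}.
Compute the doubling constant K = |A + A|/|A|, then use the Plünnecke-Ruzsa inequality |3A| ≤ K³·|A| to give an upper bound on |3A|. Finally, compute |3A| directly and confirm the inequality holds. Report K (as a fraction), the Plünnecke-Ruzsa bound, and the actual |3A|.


|A| = 5.
Step 1: Compute A + A by enumerating all 25 pairs.
A + A = {-6, -4, -2, 0, 2, 4, 5, 6, 7, 10, 11, 14, 15, 16}, so |A + A| = 14.
Step 2: Doubling constant K = |A + A|/|A| = 14/5 = 14/5 ≈ 2.8000.
Step 3: Plünnecke-Ruzsa gives |3A| ≤ K³·|A| = (2.8000)³ · 5 ≈ 109.7600.
Step 4: Compute 3A = A + A + A directly by enumerating all triples (a,b,c) ∈ A³; |3A| = 27.
Step 5: Check 27 ≤ 109.7600? Yes ✓.

K = 14/5, Plünnecke-Ruzsa bound K³|A| ≈ 109.7600, |3A| = 27, inequality holds.


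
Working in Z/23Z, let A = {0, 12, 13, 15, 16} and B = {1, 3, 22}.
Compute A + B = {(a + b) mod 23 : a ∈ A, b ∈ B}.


Work in Z/23Z: reduce every sum a + b modulo 23.
Enumerate all 15 pairs:
a = 0: 0+1=1, 0+3=3, 0+22=22
a = 12: 12+1=13, 12+3=15, 12+22=11
a = 13: 13+1=14, 13+3=16, 13+22=12
a = 15: 15+1=16, 15+3=18, 15+22=14
a = 16: 16+1=17, 16+3=19, 16+22=15
Distinct residues collected: {1, 3, 11, 12, 13, 14, 15, 16, 17, 18, 19, 22}
|A + B| = 12 (out of 23 total residues).

A + B = {1, 3, 11, 12, 13, 14, 15, 16, 17, 18, 19, 22}


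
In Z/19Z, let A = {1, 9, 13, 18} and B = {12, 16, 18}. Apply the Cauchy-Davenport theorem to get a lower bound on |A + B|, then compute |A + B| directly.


Cauchy-Davenport: |A + B| ≥ min(p, |A| + |B| - 1) for A, B nonempty in Z/pZ.
|A| = 4, |B| = 3, p = 19.
CD lower bound = min(19, 4 + 3 - 1) = min(19, 6) = 6.
Compute A + B mod 19 directly:
a = 1: 1+12=13, 1+16=17, 1+18=0
a = 9: 9+12=2, 9+16=6, 9+18=8
a = 13: 13+12=6, 13+16=10, 13+18=12
a = 18: 18+12=11, 18+16=15, 18+18=17
A + B = {0, 2, 6, 8, 10, 11, 12, 13, 15, 17}, so |A + B| = 10.
Verify: 10 ≥ 6? Yes ✓.

CD lower bound = 6, actual |A + B| = 10.


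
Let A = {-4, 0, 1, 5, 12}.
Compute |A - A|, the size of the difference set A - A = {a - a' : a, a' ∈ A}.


A - A = {a - a' : a, a' ∈ A}; |A| = 5.
Bounds: 2|A|-1 ≤ |A - A| ≤ |A|² - |A| + 1, i.e. 9 ≤ |A - A| ≤ 21.
Note: 0 ∈ A - A always (from a - a). The set is symmetric: if d ∈ A - A then -d ∈ A - A.
Enumerate nonzero differences d = a - a' with a > a' (then include -d):
Positive differences: {1, 4, 5, 7, 9, 11, 12, 16}
Full difference set: {0} ∪ (positive diffs) ∪ (negative diffs).
|A - A| = 1 + 2·8 = 17 (matches direct enumeration: 17).

|A - A| = 17


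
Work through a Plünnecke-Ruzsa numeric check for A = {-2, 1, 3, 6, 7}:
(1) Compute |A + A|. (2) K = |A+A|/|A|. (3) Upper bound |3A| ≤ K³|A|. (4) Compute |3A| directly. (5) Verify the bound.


|A| = 5.
Step 1: Compute A + A by enumerating all 25 pairs.
A + A = {-4, -1, 1, 2, 4, 5, 6, 7, 8, 9, 10, 12, 13, 14}, so |A + A| = 14.
Step 2: Doubling constant K = |A + A|/|A| = 14/5 = 14/5 ≈ 2.8000.
Step 3: Plünnecke-Ruzsa gives |3A| ≤ K³·|A| = (2.8000)³ · 5 ≈ 109.7600.
Step 4: Compute 3A = A + A + A directly by enumerating all triples (a,b,c) ∈ A³; |3A| = 24.
Step 5: Check 24 ≤ 109.7600? Yes ✓.

K = 14/5, Plünnecke-Ruzsa bound K³|A| ≈ 109.7600, |3A| = 24, inequality holds.


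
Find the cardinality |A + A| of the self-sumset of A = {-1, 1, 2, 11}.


A + A = {a + a' : a, a' ∈ A}; |A| = 4.
General bounds: 2|A| - 1 ≤ |A + A| ≤ |A|(|A|+1)/2, i.e. 7 ≤ |A + A| ≤ 10.
Lower bound 2|A|-1 is attained iff A is an arithmetic progression.
Enumerate sums a + a' for a ≤ a' (symmetric, so this suffices):
a = -1: -1+-1=-2, -1+1=0, -1+2=1, -1+11=10
a = 1: 1+1=2, 1+2=3, 1+11=12
a = 2: 2+2=4, 2+11=13
a = 11: 11+11=22
Distinct sums: {-2, 0, 1, 2, 3, 4, 10, 12, 13, 22}
|A + A| = 10

|A + A| = 10


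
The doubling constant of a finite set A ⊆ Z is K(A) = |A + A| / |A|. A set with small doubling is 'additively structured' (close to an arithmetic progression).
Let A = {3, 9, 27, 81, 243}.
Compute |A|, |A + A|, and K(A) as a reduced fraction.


|A| = 5.
Compute A + A by enumerating all 25 pairs.
A + A = {6, 12, 18, 30, 36, 54, 84, 90, 108, 162, 246, 252, 270, 324, 486}, so |A + A| = 15.
K = |A + A| / |A| = 15/5 = 3/1 ≈ 3.0000.
Reference: AP of size 5 gives K = 9/5 ≈ 1.8000; a fully generic set of size 5 gives K ≈ 3.0000.

|A| = 5, |A + A| = 15, K = 15/5 = 3/1.


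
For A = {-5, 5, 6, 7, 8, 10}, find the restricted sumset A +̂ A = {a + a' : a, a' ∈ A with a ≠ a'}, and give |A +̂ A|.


Restricted sumset: A +̂ A = {a + a' : a ∈ A, a' ∈ A, a ≠ a'}.
Equivalently, take A + A and drop any sum 2a that is achievable ONLY as a + a for a ∈ A (i.e. sums representable only with equal summands).
Enumerate pairs (a, a') with a < a' (symmetric, so each unordered pair gives one sum; this covers all a ≠ a'):
  -5 + 5 = 0
  -5 + 6 = 1
  -5 + 7 = 2
  -5 + 8 = 3
  -5 + 10 = 5
  5 + 6 = 11
  5 + 7 = 12
  5 + 8 = 13
  5 + 10 = 15
  6 + 7 = 13
  6 + 8 = 14
  6 + 10 = 16
  7 + 8 = 15
  7 + 10 = 17
  8 + 10 = 18
Collected distinct sums: {0, 1, 2, 3, 5, 11, 12, 13, 14, 15, 16, 17, 18}
|A +̂ A| = 13
(Reference bound: |A +̂ A| ≥ 2|A| - 3 for |A| ≥ 2, with |A| = 6 giving ≥ 9.)

|A +̂ A| = 13


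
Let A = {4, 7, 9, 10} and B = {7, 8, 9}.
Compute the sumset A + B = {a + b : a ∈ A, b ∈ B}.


A + B = {a + b : a ∈ A, b ∈ B}.
Enumerate all |A|·|B| = 4·3 = 12 pairs (a, b) and collect distinct sums.
a = 4: 4+7=11, 4+8=12, 4+9=13
a = 7: 7+7=14, 7+8=15, 7+9=16
a = 9: 9+7=16, 9+8=17, 9+9=18
a = 10: 10+7=17, 10+8=18, 10+9=19
Collecting distinct sums: A + B = {11, 12, 13, 14, 15, 16, 17, 18, 19}
|A + B| = 9

A + B = {11, 12, 13, 14, 15, 16, 17, 18, 19}


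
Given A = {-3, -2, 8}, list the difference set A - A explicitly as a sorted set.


A - A = {a - a' : a, a' ∈ A}.
Compute a - a' for each ordered pair (a, a'):
a = -3: -3--3=0, -3--2=-1, -3-8=-11
a = -2: -2--3=1, -2--2=0, -2-8=-10
a = 8: 8--3=11, 8--2=10, 8-8=0
Collecting distinct values (and noting 0 appears from a-a):
A - A = {-11, -10, -1, 0, 1, 10, 11}
|A - A| = 7

A - A = {-11, -10, -1, 0, 1, 10, 11}


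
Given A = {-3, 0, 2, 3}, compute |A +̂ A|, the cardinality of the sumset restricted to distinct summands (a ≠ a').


Restricted sumset: A +̂ A = {a + a' : a ∈ A, a' ∈ A, a ≠ a'}.
Equivalently, take A + A and drop any sum 2a that is achievable ONLY as a + a for a ∈ A (i.e. sums representable only with equal summands).
Enumerate pairs (a, a') with a < a' (symmetric, so each unordered pair gives one sum; this covers all a ≠ a'):
  -3 + 0 = -3
  -3 + 2 = -1
  -3 + 3 = 0
  0 + 2 = 2
  0 + 3 = 3
  2 + 3 = 5
Collected distinct sums: {-3, -1, 0, 2, 3, 5}
|A +̂ A| = 6
(Reference bound: |A +̂ A| ≥ 2|A| - 3 for |A| ≥ 2, with |A| = 4 giving ≥ 5.)

|A +̂ A| = 6


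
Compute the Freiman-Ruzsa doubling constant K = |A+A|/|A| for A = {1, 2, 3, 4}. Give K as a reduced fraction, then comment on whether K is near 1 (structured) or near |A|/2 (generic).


|A| = 4.
Compute A + A by enumerating all 16 pairs.
A + A = {2, 3, 4, 5, 6, 7, 8}, so |A + A| = 7.
K = |A + A| / |A| = 7/4 (already in lowest terms) ≈ 1.7500.
Reference: AP of size 4 gives K = 7/4 ≈ 1.7500; a fully generic set of size 4 gives K ≈ 2.5000.

|A| = 4, |A + A| = 7, K = 7/4.


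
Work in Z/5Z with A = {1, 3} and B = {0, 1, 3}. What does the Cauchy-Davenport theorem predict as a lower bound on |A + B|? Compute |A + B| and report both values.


Cauchy-Davenport: |A + B| ≥ min(p, |A| + |B| - 1) for A, B nonempty in Z/pZ.
|A| = 2, |B| = 3, p = 5.
CD lower bound = min(5, 2 + 3 - 1) = min(5, 4) = 4.
Compute A + B mod 5 directly:
a = 1: 1+0=1, 1+1=2, 1+3=4
a = 3: 3+0=3, 3+1=4, 3+3=1
A + B = {1, 2, 3, 4}, so |A + B| = 4.
Verify: 4 ≥ 4? Yes ✓.

CD lower bound = 4, actual |A + B| = 4.


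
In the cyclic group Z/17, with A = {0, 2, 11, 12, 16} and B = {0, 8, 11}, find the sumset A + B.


Work in Z/17Z: reduce every sum a + b modulo 17.
Enumerate all 15 pairs:
a = 0: 0+0=0, 0+8=8, 0+11=11
a = 2: 2+0=2, 2+8=10, 2+11=13
a = 11: 11+0=11, 11+8=2, 11+11=5
a = 12: 12+0=12, 12+8=3, 12+11=6
a = 16: 16+0=16, 16+8=7, 16+11=10
Distinct residues collected: {0, 2, 3, 5, 6, 7, 8, 10, 11, 12, 13, 16}
|A + B| = 12 (out of 17 total residues).

A + B = {0, 2, 3, 5, 6, 7, 8, 10, 11, 12, 13, 16}


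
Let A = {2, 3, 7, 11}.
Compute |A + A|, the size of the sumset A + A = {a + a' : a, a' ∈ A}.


A + A = {a + a' : a, a' ∈ A}; |A| = 4.
General bounds: 2|A| - 1 ≤ |A + A| ≤ |A|(|A|+1)/2, i.e. 7 ≤ |A + A| ≤ 10.
Lower bound 2|A|-1 is attained iff A is an arithmetic progression.
Enumerate sums a + a' for a ≤ a' (symmetric, so this suffices):
a = 2: 2+2=4, 2+3=5, 2+7=9, 2+11=13
a = 3: 3+3=6, 3+7=10, 3+11=14
a = 7: 7+7=14, 7+11=18
a = 11: 11+11=22
Distinct sums: {4, 5, 6, 9, 10, 13, 14, 18, 22}
|A + A| = 9

|A + A| = 9


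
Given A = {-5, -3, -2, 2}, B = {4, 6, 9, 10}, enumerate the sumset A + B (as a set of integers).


A + B = {a + b : a ∈ A, b ∈ B}.
Enumerate all |A|·|B| = 4·4 = 16 pairs (a, b) and collect distinct sums.
a = -5: -5+4=-1, -5+6=1, -5+9=4, -5+10=5
a = -3: -3+4=1, -3+6=3, -3+9=6, -3+10=7
a = -2: -2+4=2, -2+6=4, -2+9=7, -2+10=8
a = 2: 2+4=6, 2+6=8, 2+9=11, 2+10=12
Collecting distinct sums: A + B = {-1, 1, 2, 3, 4, 5, 6, 7, 8, 11, 12}
|A + B| = 11

A + B = {-1, 1, 2, 3, 4, 5, 6, 7, 8, 11, 12}


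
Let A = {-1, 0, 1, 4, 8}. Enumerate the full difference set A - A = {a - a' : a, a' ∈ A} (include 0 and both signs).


A - A = {a - a' : a, a' ∈ A}.
Compute a - a' for each ordered pair (a, a'):
a = -1: -1--1=0, -1-0=-1, -1-1=-2, -1-4=-5, -1-8=-9
a = 0: 0--1=1, 0-0=0, 0-1=-1, 0-4=-4, 0-8=-8
a = 1: 1--1=2, 1-0=1, 1-1=0, 1-4=-3, 1-8=-7
a = 4: 4--1=5, 4-0=4, 4-1=3, 4-4=0, 4-8=-4
a = 8: 8--1=9, 8-0=8, 8-1=7, 8-4=4, 8-8=0
Collecting distinct values (and noting 0 appears from a-a):
A - A = {-9, -8, -7, -5, -4, -3, -2, -1, 0, 1, 2, 3, 4, 5, 7, 8, 9}
|A - A| = 17

A - A = {-9, -8, -7, -5, -4, -3, -2, -1, 0, 1, 2, 3, 4, 5, 7, 8, 9}


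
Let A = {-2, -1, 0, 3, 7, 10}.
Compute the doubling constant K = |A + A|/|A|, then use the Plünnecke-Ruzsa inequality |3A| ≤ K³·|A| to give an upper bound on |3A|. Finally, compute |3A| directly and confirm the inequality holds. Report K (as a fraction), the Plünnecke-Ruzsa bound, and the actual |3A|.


|A| = 6.
Step 1: Compute A + A by enumerating all 36 pairs.
A + A = {-4, -3, -2, -1, 0, 1, 2, 3, 5, 6, 7, 8, 9, 10, 13, 14, 17, 20}, so |A + A| = 18.
Step 2: Doubling constant K = |A + A|/|A| = 18/6 = 18/6 ≈ 3.0000.
Step 3: Plünnecke-Ruzsa gives |3A| ≤ K³·|A| = (3.0000)³ · 6 ≈ 162.0000.
Step 4: Compute 3A = A + A + A directly by enumerating all triples (a,b,c) ∈ A³; |3A| = 32.
Step 5: Check 32 ≤ 162.0000? Yes ✓.

K = 18/6, Plünnecke-Ruzsa bound K³|A| ≈ 162.0000, |3A| = 32, inequality holds.


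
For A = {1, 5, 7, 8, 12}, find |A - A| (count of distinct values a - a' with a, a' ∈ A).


A - A = {a - a' : a, a' ∈ A}; |A| = 5.
Bounds: 2|A|-1 ≤ |A - A| ≤ |A|² - |A| + 1, i.e. 9 ≤ |A - A| ≤ 21.
Note: 0 ∈ A - A always (from a - a). The set is symmetric: if d ∈ A - A then -d ∈ A - A.
Enumerate nonzero differences d = a - a' with a > a' (then include -d):
Positive differences: {1, 2, 3, 4, 5, 6, 7, 11}
Full difference set: {0} ∪ (positive diffs) ∪ (negative diffs).
|A - A| = 1 + 2·8 = 17 (matches direct enumeration: 17).

|A - A| = 17


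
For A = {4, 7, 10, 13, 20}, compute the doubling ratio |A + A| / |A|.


|A| = 5.
Compute A + A by enumerating all 25 pairs.
A + A = {8, 11, 14, 17, 20, 23, 24, 26, 27, 30, 33, 40}, so |A + A| = 12.
K = |A + A| / |A| = 12/5 (already in lowest terms) ≈ 2.4000.
Reference: AP of size 5 gives K = 9/5 ≈ 1.8000; a fully generic set of size 5 gives K ≈ 3.0000.

|A| = 5, |A + A| = 12, K = 12/5.


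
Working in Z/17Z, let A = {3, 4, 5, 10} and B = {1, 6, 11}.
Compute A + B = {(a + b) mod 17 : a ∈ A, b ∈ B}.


Work in Z/17Z: reduce every sum a + b modulo 17.
Enumerate all 12 pairs:
a = 3: 3+1=4, 3+6=9, 3+11=14
a = 4: 4+1=5, 4+6=10, 4+11=15
a = 5: 5+1=6, 5+6=11, 5+11=16
a = 10: 10+1=11, 10+6=16, 10+11=4
Distinct residues collected: {4, 5, 6, 9, 10, 11, 14, 15, 16}
|A + B| = 9 (out of 17 total residues).

A + B = {4, 5, 6, 9, 10, 11, 14, 15, 16}


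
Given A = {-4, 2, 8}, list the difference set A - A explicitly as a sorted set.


A - A = {a - a' : a, a' ∈ A}.
Compute a - a' for each ordered pair (a, a'):
a = -4: -4--4=0, -4-2=-6, -4-8=-12
a = 2: 2--4=6, 2-2=0, 2-8=-6
a = 8: 8--4=12, 8-2=6, 8-8=0
Collecting distinct values (and noting 0 appears from a-a):
A - A = {-12, -6, 0, 6, 12}
|A - A| = 5

A - A = {-12, -6, 0, 6, 12}


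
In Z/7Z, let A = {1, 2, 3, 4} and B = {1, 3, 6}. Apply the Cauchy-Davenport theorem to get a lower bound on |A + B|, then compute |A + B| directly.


Cauchy-Davenport: |A + B| ≥ min(p, |A| + |B| - 1) for A, B nonempty in Z/pZ.
|A| = 4, |B| = 3, p = 7.
CD lower bound = min(7, 4 + 3 - 1) = min(7, 6) = 6.
Compute A + B mod 7 directly:
a = 1: 1+1=2, 1+3=4, 1+6=0
a = 2: 2+1=3, 2+3=5, 2+6=1
a = 3: 3+1=4, 3+3=6, 3+6=2
a = 4: 4+1=5, 4+3=0, 4+6=3
A + B = {0, 1, 2, 3, 4, 5, 6}, so |A + B| = 7.
Verify: 7 ≥ 6? Yes ✓.

CD lower bound = 6, actual |A + B| = 7.


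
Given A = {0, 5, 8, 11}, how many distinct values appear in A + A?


A + A = {a + a' : a, a' ∈ A}; |A| = 4.
General bounds: 2|A| - 1 ≤ |A + A| ≤ |A|(|A|+1)/2, i.e. 7 ≤ |A + A| ≤ 10.
Lower bound 2|A|-1 is attained iff A is an arithmetic progression.
Enumerate sums a + a' for a ≤ a' (symmetric, so this suffices):
a = 0: 0+0=0, 0+5=5, 0+8=8, 0+11=11
a = 5: 5+5=10, 5+8=13, 5+11=16
a = 8: 8+8=16, 8+11=19
a = 11: 11+11=22
Distinct sums: {0, 5, 8, 10, 11, 13, 16, 19, 22}
|A + A| = 9

|A + A| = 9


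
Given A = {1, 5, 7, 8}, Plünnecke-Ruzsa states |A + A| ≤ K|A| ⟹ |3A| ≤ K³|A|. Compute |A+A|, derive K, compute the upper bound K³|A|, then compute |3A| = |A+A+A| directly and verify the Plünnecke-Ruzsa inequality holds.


|A| = 4.
Step 1: Compute A + A by enumerating all 16 pairs.
A + A = {2, 6, 8, 9, 10, 12, 13, 14, 15, 16}, so |A + A| = 10.
Step 2: Doubling constant K = |A + A|/|A| = 10/4 = 10/4 ≈ 2.5000.
Step 3: Plünnecke-Ruzsa gives |3A| ≤ K³·|A| = (2.5000)³ · 4 ≈ 62.5000.
Step 4: Compute 3A = A + A + A directly by enumerating all triples (a,b,c) ∈ A³; |3A| = 17.
Step 5: Check 17 ≤ 62.5000? Yes ✓.

K = 10/4, Plünnecke-Ruzsa bound K³|A| ≈ 62.5000, |3A| = 17, inequality holds.


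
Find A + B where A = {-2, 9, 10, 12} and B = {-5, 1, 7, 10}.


A + B = {a + b : a ∈ A, b ∈ B}.
Enumerate all |A|·|B| = 4·4 = 16 pairs (a, b) and collect distinct sums.
a = -2: -2+-5=-7, -2+1=-1, -2+7=5, -2+10=8
a = 9: 9+-5=4, 9+1=10, 9+7=16, 9+10=19
a = 10: 10+-5=5, 10+1=11, 10+7=17, 10+10=20
a = 12: 12+-5=7, 12+1=13, 12+7=19, 12+10=22
Collecting distinct sums: A + B = {-7, -1, 4, 5, 7, 8, 10, 11, 13, 16, 17, 19, 20, 22}
|A + B| = 14

A + B = {-7, -1, 4, 5, 7, 8, 10, 11, 13, 16, 17, 19, 20, 22}


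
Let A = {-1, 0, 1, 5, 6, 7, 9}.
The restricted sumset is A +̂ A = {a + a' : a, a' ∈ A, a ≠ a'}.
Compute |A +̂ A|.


Restricted sumset: A +̂ A = {a + a' : a ∈ A, a' ∈ A, a ≠ a'}.
Equivalently, take A + A and drop any sum 2a that is achievable ONLY as a + a for a ∈ A (i.e. sums representable only with equal summands).
Enumerate pairs (a, a') with a < a' (symmetric, so each unordered pair gives one sum; this covers all a ≠ a'):
  -1 + 0 = -1
  -1 + 1 = 0
  -1 + 5 = 4
  -1 + 6 = 5
  -1 + 7 = 6
  -1 + 9 = 8
  0 + 1 = 1
  0 + 5 = 5
  0 + 6 = 6
  0 + 7 = 7
  0 + 9 = 9
  1 + 5 = 6
  1 + 6 = 7
  1 + 7 = 8
  1 + 9 = 10
  5 + 6 = 11
  5 + 7 = 12
  5 + 9 = 14
  6 + 7 = 13
  6 + 9 = 15
  7 + 9 = 16
Collected distinct sums: {-1, 0, 1, 4, 5, 6, 7, 8, 9, 10, 11, 12, 13, 14, 15, 16}
|A +̂ A| = 16
(Reference bound: |A +̂ A| ≥ 2|A| - 3 for |A| ≥ 2, with |A| = 7 giving ≥ 11.)

|A +̂ A| = 16


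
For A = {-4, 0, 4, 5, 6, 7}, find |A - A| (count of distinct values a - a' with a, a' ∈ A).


A - A = {a - a' : a, a' ∈ A}; |A| = 6.
Bounds: 2|A|-1 ≤ |A - A| ≤ |A|² - |A| + 1, i.e. 11 ≤ |A - A| ≤ 31.
Note: 0 ∈ A - A always (from a - a). The set is symmetric: if d ∈ A - A then -d ∈ A - A.
Enumerate nonzero differences d = a - a' with a > a' (then include -d):
Positive differences: {1, 2, 3, 4, 5, 6, 7, 8, 9, 10, 11}
Full difference set: {0} ∪ (positive diffs) ∪ (negative diffs).
|A - A| = 1 + 2·11 = 23 (matches direct enumeration: 23).

|A - A| = 23


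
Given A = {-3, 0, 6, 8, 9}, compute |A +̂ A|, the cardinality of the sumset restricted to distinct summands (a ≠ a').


Restricted sumset: A +̂ A = {a + a' : a ∈ A, a' ∈ A, a ≠ a'}.
Equivalently, take A + A and drop any sum 2a that is achievable ONLY as a + a for a ∈ A (i.e. sums representable only with equal summands).
Enumerate pairs (a, a') with a < a' (symmetric, so each unordered pair gives one sum; this covers all a ≠ a'):
  -3 + 0 = -3
  -3 + 6 = 3
  -3 + 8 = 5
  -3 + 9 = 6
  0 + 6 = 6
  0 + 8 = 8
  0 + 9 = 9
  6 + 8 = 14
  6 + 9 = 15
  8 + 9 = 17
Collected distinct sums: {-3, 3, 5, 6, 8, 9, 14, 15, 17}
|A +̂ A| = 9
(Reference bound: |A +̂ A| ≥ 2|A| - 3 for |A| ≥ 2, with |A| = 5 giving ≥ 7.)

|A +̂ A| = 9


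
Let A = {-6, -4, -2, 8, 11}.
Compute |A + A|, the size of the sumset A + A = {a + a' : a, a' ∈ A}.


A + A = {a + a' : a, a' ∈ A}; |A| = 5.
General bounds: 2|A| - 1 ≤ |A + A| ≤ |A|(|A|+1)/2, i.e. 9 ≤ |A + A| ≤ 15.
Lower bound 2|A|-1 is attained iff A is an arithmetic progression.
Enumerate sums a + a' for a ≤ a' (symmetric, so this suffices):
a = -6: -6+-6=-12, -6+-4=-10, -6+-2=-8, -6+8=2, -6+11=5
a = -4: -4+-4=-8, -4+-2=-6, -4+8=4, -4+11=7
a = -2: -2+-2=-4, -2+8=6, -2+11=9
a = 8: 8+8=16, 8+11=19
a = 11: 11+11=22
Distinct sums: {-12, -10, -8, -6, -4, 2, 4, 5, 6, 7, 9, 16, 19, 22}
|A + A| = 14

|A + A| = 14


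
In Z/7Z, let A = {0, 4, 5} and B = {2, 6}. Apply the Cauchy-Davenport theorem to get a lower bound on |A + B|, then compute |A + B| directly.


Cauchy-Davenport: |A + B| ≥ min(p, |A| + |B| - 1) for A, B nonempty in Z/pZ.
|A| = 3, |B| = 2, p = 7.
CD lower bound = min(7, 3 + 2 - 1) = min(7, 4) = 4.
Compute A + B mod 7 directly:
a = 0: 0+2=2, 0+6=6
a = 4: 4+2=6, 4+6=3
a = 5: 5+2=0, 5+6=4
A + B = {0, 2, 3, 4, 6}, so |A + B| = 5.
Verify: 5 ≥ 4? Yes ✓.

CD lower bound = 4, actual |A + B| = 5.


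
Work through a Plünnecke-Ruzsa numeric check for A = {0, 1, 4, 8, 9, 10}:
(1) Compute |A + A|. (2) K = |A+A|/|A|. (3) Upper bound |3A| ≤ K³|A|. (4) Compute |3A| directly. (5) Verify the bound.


|A| = 6.
Step 1: Compute A + A by enumerating all 36 pairs.
A + A = {0, 1, 2, 4, 5, 8, 9, 10, 11, 12, 13, 14, 16, 17, 18, 19, 20}, so |A + A| = 17.
Step 2: Doubling constant K = |A + A|/|A| = 17/6 = 17/6 ≈ 2.8333.
Step 3: Plünnecke-Ruzsa gives |3A| ≤ K³·|A| = (2.8333)³ · 6 ≈ 136.4722.
Step 4: Compute 3A = A + A + A directly by enumerating all triples (a,b,c) ∈ A³; |3A| = 30.
Step 5: Check 30 ≤ 136.4722? Yes ✓.

K = 17/6, Plünnecke-Ruzsa bound K³|A| ≈ 136.4722, |3A| = 30, inequality holds.


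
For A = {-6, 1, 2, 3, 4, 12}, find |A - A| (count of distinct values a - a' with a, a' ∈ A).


A - A = {a - a' : a, a' ∈ A}; |A| = 6.
Bounds: 2|A|-1 ≤ |A - A| ≤ |A|² - |A| + 1, i.e. 11 ≤ |A - A| ≤ 31.
Note: 0 ∈ A - A always (from a - a). The set is symmetric: if d ∈ A - A then -d ∈ A - A.
Enumerate nonzero differences d = a - a' with a > a' (then include -d):
Positive differences: {1, 2, 3, 7, 8, 9, 10, 11, 18}
Full difference set: {0} ∪ (positive diffs) ∪ (negative diffs).
|A - A| = 1 + 2·9 = 19 (matches direct enumeration: 19).

|A - A| = 19


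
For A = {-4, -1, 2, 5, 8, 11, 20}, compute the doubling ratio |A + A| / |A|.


|A| = 7.
Compute A + A by enumerating all 49 pairs.
A + A = {-8, -5, -2, 1, 4, 7, 10, 13, 16, 19, 22, 25, 28, 31, 40}, so |A + A| = 15.
K = |A + A| / |A| = 15/7 (already in lowest terms) ≈ 2.1429.
Reference: AP of size 7 gives K = 13/7 ≈ 1.8571; a fully generic set of size 7 gives K ≈ 4.0000.

|A| = 7, |A + A| = 15, K = 15/7.


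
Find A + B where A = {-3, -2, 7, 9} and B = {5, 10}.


A + B = {a + b : a ∈ A, b ∈ B}.
Enumerate all |A|·|B| = 4·2 = 8 pairs (a, b) and collect distinct sums.
a = -3: -3+5=2, -3+10=7
a = -2: -2+5=3, -2+10=8
a = 7: 7+5=12, 7+10=17
a = 9: 9+5=14, 9+10=19
Collecting distinct sums: A + B = {2, 3, 7, 8, 12, 14, 17, 19}
|A + B| = 8

A + B = {2, 3, 7, 8, 12, 14, 17, 19}


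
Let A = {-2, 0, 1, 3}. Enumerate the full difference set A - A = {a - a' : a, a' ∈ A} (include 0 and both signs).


A - A = {a - a' : a, a' ∈ A}.
Compute a - a' for each ordered pair (a, a'):
a = -2: -2--2=0, -2-0=-2, -2-1=-3, -2-3=-5
a = 0: 0--2=2, 0-0=0, 0-1=-1, 0-3=-3
a = 1: 1--2=3, 1-0=1, 1-1=0, 1-3=-2
a = 3: 3--2=5, 3-0=3, 3-1=2, 3-3=0
Collecting distinct values (and noting 0 appears from a-a):
A - A = {-5, -3, -2, -1, 0, 1, 2, 3, 5}
|A - A| = 9

A - A = {-5, -3, -2, -1, 0, 1, 2, 3, 5}


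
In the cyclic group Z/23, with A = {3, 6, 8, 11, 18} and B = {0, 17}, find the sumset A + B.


Work in Z/23Z: reduce every sum a + b modulo 23.
Enumerate all 10 pairs:
a = 3: 3+0=3, 3+17=20
a = 6: 6+0=6, 6+17=0
a = 8: 8+0=8, 8+17=2
a = 11: 11+0=11, 11+17=5
a = 18: 18+0=18, 18+17=12
Distinct residues collected: {0, 2, 3, 5, 6, 8, 11, 12, 18, 20}
|A + B| = 10 (out of 23 total residues).

A + B = {0, 2, 3, 5, 6, 8, 11, 12, 18, 20}


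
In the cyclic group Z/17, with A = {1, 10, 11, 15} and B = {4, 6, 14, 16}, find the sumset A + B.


Work in Z/17Z: reduce every sum a + b modulo 17.
Enumerate all 16 pairs:
a = 1: 1+4=5, 1+6=7, 1+14=15, 1+16=0
a = 10: 10+4=14, 10+6=16, 10+14=7, 10+16=9
a = 11: 11+4=15, 11+6=0, 11+14=8, 11+16=10
a = 15: 15+4=2, 15+6=4, 15+14=12, 15+16=14
Distinct residues collected: {0, 2, 4, 5, 7, 8, 9, 10, 12, 14, 15, 16}
|A + B| = 12 (out of 17 total residues).

A + B = {0, 2, 4, 5, 7, 8, 9, 10, 12, 14, 15, 16}


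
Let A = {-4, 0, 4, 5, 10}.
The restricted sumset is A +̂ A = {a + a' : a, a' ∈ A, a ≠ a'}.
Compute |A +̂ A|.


Restricted sumset: A +̂ A = {a + a' : a ∈ A, a' ∈ A, a ≠ a'}.
Equivalently, take A + A and drop any sum 2a that is achievable ONLY as a + a for a ∈ A (i.e. sums representable only with equal summands).
Enumerate pairs (a, a') with a < a' (symmetric, so each unordered pair gives one sum; this covers all a ≠ a'):
  -4 + 0 = -4
  -4 + 4 = 0
  -4 + 5 = 1
  -4 + 10 = 6
  0 + 4 = 4
  0 + 5 = 5
  0 + 10 = 10
  4 + 5 = 9
  4 + 10 = 14
  5 + 10 = 15
Collected distinct sums: {-4, 0, 1, 4, 5, 6, 9, 10, 14, 15}
|A +̂ A| = 10
(Reference bound: |A +̂ A| ≥ 2|A| - 3 for |A| ≥ 2, with |A| = 5 giving ≥ 7.)

|A +̂ A| = 10


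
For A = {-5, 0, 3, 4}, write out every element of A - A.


A - A = {a - a' : a, a' ∈ A}.
Compute a - a' for each ordered pair (a, a'):
a = -5: -5--5=0, -5-0=-5, -5-3=-8, -5-4=-9
a = 0: 0--5=5, 0-0=0, 0-3=-3, 0-4=-4
a = 3: 3--5=8, 3-0=3, 3-3=0, 3-4=-1
a = 4: 4--5=9, 4-0=4, 4-3=1, 4-4=0
Collecting distinct values (and noting 0 appears from a-a):
A - A = {-9, -8, -5, -4, -3, -1, 0, 1, 3, 4, 5, 8, 9}
|A - A| = 13

A - A = {-9, -8, -5, -4, -3, -1, 0, 1, 3, 4, 5, 8, 9}


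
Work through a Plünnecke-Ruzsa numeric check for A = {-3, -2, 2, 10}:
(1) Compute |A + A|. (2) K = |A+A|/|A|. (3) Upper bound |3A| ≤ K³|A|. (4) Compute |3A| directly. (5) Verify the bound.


|A| = 4.
Step 1: Compute A + A by enumerating all 16 pairs.
A + A = {-6, -5, -4, -1, 0, 4, 7, 8, 12, 20}, so |A + A| = 10.
Step 2: Doubling constant K = |A + A|/|A| = 10/4 = 10/4 ≈ 2.5000.
Step 3: Plünnecke-Ruzsa gives |3A| ≤ K³·|A| = (2.5000)³ · 4 ≈ 62.5000.
Step 4: Compute 3A = A + A + A directly by enumerating all triples (a,b,c) ∈ A³; |3A| = 19.
Step 5: Check 19 ≤ 62.5000? Yes ✓.

K = 10/4, Plünnecke-Ruzsa bound K³|A| ≈ 62.5000, |3A| = 19, inequality holds.


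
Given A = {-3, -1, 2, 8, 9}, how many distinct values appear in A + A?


A + A = {a + a' : a, a' ∈ A}; |A| = 5.
General bounds: 2|A| - 1 ≤ |A + A| ≤ |A|(|A|+1)/2, i.e. 9 ≤ |A + A| ≤ 15.
Lower bound 2|A|-1 is attained iff A is an arithmetic progression.
Enumerate sums a + a' for a ≤ a' (symmetric, so this suffices):
a = -3: -3+-3=-6, -3+-1=-4, -3+2=-1, -3+8=5, -3+9=6
a = -1: -1+-1=-2, -1+2=1, -1+8=7, -1+9=8
a = 2: 2+2=4, 2+8=10, 2+9=11
a = 8: 8+8=16, 8+9=17
a = 9: 9+9=18
Distinct sums: {-6, -4, -2, -1, 1, 4, 5, 6, 7, 8, 10, 11, 16, 17, 18}
|A + A| = 15

|A + A| = 15


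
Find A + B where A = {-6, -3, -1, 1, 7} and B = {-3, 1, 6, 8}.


A + B = {a + b : a ∈ A, b ∈ B}.
Enumerate all |A|·|B| = 5·4 = 20 pairs (a, b) and collect distinct sums.
a = -6: -6+-3=-9, -6+1=-5, -6+6=0, -6+8=2
a = -3: -3+-3=-6, -3+1=-2, -3+6=3, -3+8=5
a = -1: -1+-3=-4, -1+1=0, -1+6=5, -1+8=7
a = 1: 1+-3=-2, 1+1=2, 1+6=7, 1+8=9
a = 7: 7+-3=4, 7+1=8, 7+6=13, 7+8=15
Collecting distinct sums: A + B = {-9, -6, -5, -4, -2, 0, 2, 3, 4, 5, 7, 8, 9, 13, 15}
|A + B| = 15

A + B = {-9, -6, -5, -4, -2, 0, 2, 3, 4, 5, 7, 8, 9, 13, 15}
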